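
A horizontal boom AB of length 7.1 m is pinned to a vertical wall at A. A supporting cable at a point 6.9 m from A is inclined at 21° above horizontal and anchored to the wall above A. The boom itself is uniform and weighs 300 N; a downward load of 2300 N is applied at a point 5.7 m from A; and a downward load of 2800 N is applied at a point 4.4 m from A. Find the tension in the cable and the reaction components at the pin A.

ΣM about A: T·sin21°·6.9 − 300·3.55 − 2300·5.7 − 2800·4.4 = 0 → T = 26495/(6.9·0.358368) = 10714.8 ≈ 10710 N.
ΣF_x = 0: A_x − T·cos21° = 0 → A_x = 10714.8 × 0.93358 = 10000 N.
ΣF_y = 0: A_y + T·sin21° − 300 − 2300 − 2800 = 0 → A_y = 5400 − 10714.8 × 0.358368 = 1560 N.

T = 10710 N, A_x = 10000 N, A_y = 1560 N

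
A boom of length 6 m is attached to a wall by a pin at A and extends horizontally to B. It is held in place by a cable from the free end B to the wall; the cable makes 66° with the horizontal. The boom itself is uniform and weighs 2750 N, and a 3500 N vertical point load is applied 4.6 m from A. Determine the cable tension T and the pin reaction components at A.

T = 4442 N, A_x = 1807 N, A_y = 2192 N

ΣM about A: T·sin66°·6 − 2750·3 − 3500·4.6 = 0 → T = 24350/(6·0.913545) = 4442.4 ≈ 4442 N.
ΣF_x = 0: A_x − T·cos66° = 0 → A_x = 4442.4 × 0.406737 = 1807 N.
ΣF_y = 0: A_y + T·sin66° − 2750 − 3500 = 0 → A_y = 6250 − 4442.4 × 0.913545 = 2192 N.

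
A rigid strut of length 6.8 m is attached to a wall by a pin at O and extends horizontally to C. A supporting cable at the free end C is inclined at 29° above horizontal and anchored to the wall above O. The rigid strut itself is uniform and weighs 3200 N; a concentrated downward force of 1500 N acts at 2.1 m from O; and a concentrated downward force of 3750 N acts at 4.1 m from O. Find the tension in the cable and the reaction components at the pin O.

ΣM about O: T·sin29°·6.8 − 3200·3.4 − 1500·2.1 − 3750·4.1 = 0 → T = 29405/(6.8·0.48481) = 8919.5 ≈ 8920 N.
ΣF_x = 0: O_x − T·cos29° = 0 → O_x = 8919.5 × 0.87462 = 7801 N.
ΣF_y = 0: O_y + T·sin29° − 3200 − 1500 − 3750 = 0 → O_y = 8450 − 8919.5 × 0.48481 = 4126 N.

T = 8920 N, O_x = 7801 N, O_y = 4126 N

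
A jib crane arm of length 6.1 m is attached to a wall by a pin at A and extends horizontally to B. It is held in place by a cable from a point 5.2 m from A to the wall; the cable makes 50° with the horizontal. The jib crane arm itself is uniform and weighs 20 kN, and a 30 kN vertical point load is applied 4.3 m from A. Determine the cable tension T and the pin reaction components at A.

T = 47.70 kN, A_x = 30.66 kN, A_y = 13.46 kN

ΣM about A: T·sin50°·5.2 − 20·3.05 − 30·4.3 = 0 → T = 190/(5.2·0.766044) = 47.6976 ≈ 47.70 kN.
ΣF_x = 0: A_x − T·cos50° = 0 → A_x = 47.6976 × 0.642788 = 30.66 kN.
ΣF_y = 0: A_y + T·sin50° − 20 − 30 = 0 → A_y = 50 − 47.6976 × 0.766044 = 13.46 kN.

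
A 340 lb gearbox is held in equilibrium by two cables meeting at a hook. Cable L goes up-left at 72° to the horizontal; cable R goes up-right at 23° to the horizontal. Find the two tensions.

T_L = 314.2 lb, T_R = 105.5 lb

ΣF_x = 0: −T_L·cos72° + T_R·cos23° = 0 → T_R = 0.335704·T_L.
ΣF_y = 0: T_L·sin72° + T_R·sin23° = 340.
Substitute: T_L·(0.951057 + 0.335704·0.390731) = 340 → T_L = 314.167 ≈ 314.2 lb.
Then T_R = 0.335704 × 314.167 = 105.5 lb.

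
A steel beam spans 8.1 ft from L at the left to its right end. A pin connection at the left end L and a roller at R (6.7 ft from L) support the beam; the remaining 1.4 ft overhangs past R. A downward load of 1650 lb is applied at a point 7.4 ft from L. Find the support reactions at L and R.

Moments about L: R_y·6.7 − 1650·7.4 = 0 → R_y = 12210/6.7 = 1822.39 ≈ 1822 lb.
ΣF_y = 0: L_y + 1822.39 − 1650 = 0 → L_y = -172.4 lb.
ΣF_x = 0: no horizontal applied forces, so L_x = 0.

L_x = 0, L_y = -172.4 lb, R_y = 1822 lb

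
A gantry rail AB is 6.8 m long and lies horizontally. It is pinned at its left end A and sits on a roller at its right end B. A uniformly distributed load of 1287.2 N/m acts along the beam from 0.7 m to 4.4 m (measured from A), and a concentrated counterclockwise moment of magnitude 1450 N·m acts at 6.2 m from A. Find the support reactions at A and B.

Resultant of the distributed load: 1287.2 × 3.7 = 4762.64 N at 2.55 m from A.
Taking moments about A: B_y·6.8 − (1287.2·3.7)·2.55 + 1450 = 0 → B_y = 10694.732/6.8 = 1572.75 ≈ 1573 N.
ΣF_y = 0: A_y + 1572.75 − 1287.2·3.7 = 0 → A_y = 3190 N.
ΣF_x = 0: no horizontal applied forces, so A_x = 0.

A_x = 0, A_y = 3190 N, B_y = 1573 N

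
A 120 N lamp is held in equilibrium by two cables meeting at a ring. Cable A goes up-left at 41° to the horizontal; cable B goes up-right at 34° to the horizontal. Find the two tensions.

T_A = 103.0 N, T_B = 93.76 N

ΣF_x = 0: −T_A·cos41° + T_B·cos34° = 0 → T_B = 0.910344·T_A.
ΣF_y = 0: T_A·sin41° + T_B·sin34° = 120.
Substitute: T_A·(0.656059 + 0.910344·0.559193) = 120 → T_A = 102.994 ≈ 103.0 N.
Then T_B = 0.910344 × 102.994 = 93.76 N.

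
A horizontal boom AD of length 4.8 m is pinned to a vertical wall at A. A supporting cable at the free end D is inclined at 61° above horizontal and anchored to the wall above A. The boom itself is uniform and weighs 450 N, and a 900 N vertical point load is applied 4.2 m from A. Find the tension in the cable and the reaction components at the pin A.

T = 1158 N, A_x = 561.2 N, A_y = 337.5 N

ΣM about A: T·sin61°·4.8 − 450·2.4 − 900·4.2 = 0 → T = 4860/(4.8·0.87462) = 1157.65 ≈ 1158 N.
ΣF_x = 0: A_x − T·cos61° = 0 → A_x = 1157.65 × 0.48481 = 561.2 N.
ΣF_y = 0: A_y + T·sin61° − 450 − 900 = 0 → A_y = 1350 − 1157.65 × 0.87462 = 337.5 N.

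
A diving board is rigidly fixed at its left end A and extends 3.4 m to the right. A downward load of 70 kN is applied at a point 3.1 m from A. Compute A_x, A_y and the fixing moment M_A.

ΣF_x = 0: A_x = 0.
ΣF_y = 0: A_y − 70 = 0 → A_y = 70.00 kN.
ΣM about A: M_A − 70·3.1 = 0 → M_A = 217.0 kN·m.

A_x = 0, A_y = 70.00 kN, M_A = 217.0 kN·m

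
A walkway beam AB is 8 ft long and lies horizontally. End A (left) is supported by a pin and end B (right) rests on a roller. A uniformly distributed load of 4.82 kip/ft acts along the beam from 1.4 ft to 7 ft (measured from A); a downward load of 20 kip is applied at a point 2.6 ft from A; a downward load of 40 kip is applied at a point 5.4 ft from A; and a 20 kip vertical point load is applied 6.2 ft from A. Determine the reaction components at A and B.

Resultant of the distributed load: 4.82 × 5.6 = 26.992 kip at 4.2 ft from A.
Taking moments about A: B_y·8 − (4.82·5.6)·4.2 − 20·2.6 − 40·5.4 − 20·6.2 = 0 → B_y = 505.3664/8 = 63.1708 ≈ 63.17 kip.
ΣF_y = 0: A_y + 63.1708 − 4.82·5.6 − 20 − 40 − 20 = 0 → A_y = 43.82 kip.
ΣF_x = 0: no horizontal applied forces, so A_x = 0.

A_x = 0, A_y = 43.82 kip, B_y = 63.17 kip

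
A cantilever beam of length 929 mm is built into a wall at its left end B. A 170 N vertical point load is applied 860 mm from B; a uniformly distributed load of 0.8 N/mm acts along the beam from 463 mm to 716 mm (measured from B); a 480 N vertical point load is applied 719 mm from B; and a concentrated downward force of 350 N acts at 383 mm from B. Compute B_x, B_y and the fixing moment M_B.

Resultant of the distributed load: 0.8 × 253 = 202.4 N at 589.5 mm from B.
ΣF_x = 0: B_x = 0.
ΣF_y = 0: B_y − 170 − 0.8·253 − 480 − 350 = 0 → B_y = 1202 N.
ΣM about B: M_B − 170·860 − (0.8·253)·589.5 − 480·719 − 350·383 = 0 → M_B = 744700 N·mm.

B_x = 0, B_y = 1202 N, M_B = 744700 N·mm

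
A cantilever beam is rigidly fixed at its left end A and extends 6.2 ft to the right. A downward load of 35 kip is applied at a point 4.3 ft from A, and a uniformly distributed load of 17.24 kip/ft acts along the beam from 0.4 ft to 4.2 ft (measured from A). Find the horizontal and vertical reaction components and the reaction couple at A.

Resultant of the distributed load: 17.24 × 3.8 = 65.512 kip at 2.3 ft from A.
ΣF_x = 0: A_x = 0.
ΣF_y = 0: A_y − 35 − 17.24·3.8 = 0 → A_y = 100.5 kip.
ΣM about A: M_A − 35·4.3 − (17.24·3.8)·2.3 = 0 → M_A = 301.2 kip·ft.

A_x = 0, A_y = 100.5 kip, M_A = 301.2 kip·ft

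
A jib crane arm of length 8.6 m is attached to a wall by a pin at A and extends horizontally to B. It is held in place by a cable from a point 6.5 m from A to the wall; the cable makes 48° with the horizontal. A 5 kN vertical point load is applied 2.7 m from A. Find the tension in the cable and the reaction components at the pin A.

T = 2.795 kN, A_x = 1.870 kN, A_y = 2.923 kN

ΣM about A: T·sin48°·6.5 − 5·2.7 = 0 → T = 13.5/(6.5·0.743145) = 2.79478 ≈ 2.795 kN.
ΣF_x = 0: A_x − T·cos48° = 0 → A_x = 2.79478 × 0.669131 = 1.870 kN.
ΣF_y = 0: A_y + T·sin48° − 5 = 0 → A_y = 5 − 2.79478 × 0.743145 = 2.923 kN.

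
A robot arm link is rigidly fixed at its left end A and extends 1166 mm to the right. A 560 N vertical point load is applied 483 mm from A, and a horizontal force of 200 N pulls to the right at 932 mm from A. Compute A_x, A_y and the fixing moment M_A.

A_x = -200.0 N, A_y = 560.0 N, M_A = 270500 N·mm

ΣF_x = 0: A_x + 200 = 0 → A_x = -200.0 N.
ΣF_y = 0: A_y − 560 = 0 → A_y = 560.0 N.
ΣM about A: M_A − 560·483 = 0 → M_A = 270500 N·mm.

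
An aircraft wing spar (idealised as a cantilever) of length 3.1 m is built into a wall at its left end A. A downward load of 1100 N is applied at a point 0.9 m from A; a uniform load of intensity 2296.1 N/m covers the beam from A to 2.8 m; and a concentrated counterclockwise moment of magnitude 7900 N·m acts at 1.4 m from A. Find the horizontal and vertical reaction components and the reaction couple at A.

Resultant of the distributed load: 2296.1 × 2.8 = 6429.08 N at 1.4 m from A.
ΣF_x = 0: A_x = 0.
ΣF_y = 0: A_y − 1100 − 2296.1·2.8 = 0 → A_y = 7529 N.
ΣM about A: M_A − 1100·0.9 − (2296.1·2.8)·1.4 + 7900 = 0 → M_A = 2091 N·m.

A_x = 0, A_y = 7529 N, M_A = 2091 N·m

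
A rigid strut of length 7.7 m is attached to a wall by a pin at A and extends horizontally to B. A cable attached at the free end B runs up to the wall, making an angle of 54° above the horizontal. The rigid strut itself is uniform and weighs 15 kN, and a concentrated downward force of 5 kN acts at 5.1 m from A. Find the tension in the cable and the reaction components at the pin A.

T = 13.36 kN, A_x = 7.855 kN, A_y = 9.188 kN

ΣM about A: T·sin54°·7.7 − 15·3.85 − 5·5.1 = 0 → T = 83.25/(7.7·0.809017) = 13.364 ≈ 13.36 kN.
ΣF_x = 0: A_x − T·cos54° = 0 → A_x = 13.364 × 0.587785 = 7.855 kN.
ΣF_y = 0: A_y + T·sin54° − 15 − 5 = 0 → A_y = 20 − 13.364 × 0.809017 = 9.188 kN.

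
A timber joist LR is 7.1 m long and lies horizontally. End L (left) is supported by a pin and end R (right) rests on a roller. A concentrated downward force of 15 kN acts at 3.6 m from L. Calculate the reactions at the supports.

ΣM about L: R_y·7.1 − 15·3.6 = 0 → R_y = 54/7.1 = 7.60563 ≈ 7.606 kN.
ΣF_y = 0: L_y + 7.60563 − 15 = 0 → L_y = 7.394 kN.
ΣF_x = 0: no horizontal applied forces, so L_x = 0.

L_x = 0, L_y = 7.394 kN, R_y = 7.606 kN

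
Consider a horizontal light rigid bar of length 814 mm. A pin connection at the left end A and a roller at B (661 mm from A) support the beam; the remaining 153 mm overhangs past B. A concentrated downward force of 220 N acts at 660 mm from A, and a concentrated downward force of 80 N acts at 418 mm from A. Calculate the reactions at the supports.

A_x = 0, A_y = 29.74 N, B_y = 270.3 N

ΣM about A: B_y·661 − 220·660 − 80·418 = 0 → B_y = 178640/661 = 270.257 ≈ 270.3 N.
ΣF_y = 0: A_y + 270.257 − 220 − 80 = 0 → A_y = 29.74 N.
ΣF_x = 0: no horizontal applied forces, so A_x = 0.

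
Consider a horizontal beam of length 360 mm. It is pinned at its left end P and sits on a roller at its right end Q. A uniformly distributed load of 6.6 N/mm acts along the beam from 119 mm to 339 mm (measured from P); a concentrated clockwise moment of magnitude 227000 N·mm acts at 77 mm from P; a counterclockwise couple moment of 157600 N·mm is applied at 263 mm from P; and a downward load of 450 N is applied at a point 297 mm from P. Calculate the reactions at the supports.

P_x = 0, P_y = 414.3 N, Q_y = 1488 N

Resultant of the distributed load: 6.6 × 220 = 1452 N at 229 mm from P.
ΣM about P: Q_y·360 − (6.6·220)·229 − 227000 + 157600 − 450·297 = 0 → Q_y = 535558/360 = 1487.66 ≈ 1488 N.
ΣF_y = 0: P_y + 1487.66 − 6.6·220 − 450 = 0 → P_y = 414.3 N.
ΣF_x = 0: no horizontal applied forces, so P_x = 0.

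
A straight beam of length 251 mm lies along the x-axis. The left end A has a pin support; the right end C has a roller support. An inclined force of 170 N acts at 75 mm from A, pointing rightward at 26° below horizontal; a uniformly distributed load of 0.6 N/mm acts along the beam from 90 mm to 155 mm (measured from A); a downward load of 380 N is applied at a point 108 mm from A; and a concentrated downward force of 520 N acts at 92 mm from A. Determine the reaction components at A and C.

Resultant of the distributed load: 0.6 × 65 = 39 N at 122.5 mm from A.
Taking moments about A: C_y·251 − 170·sin26°·75 − (0.6·65)·122.5 − 380·108 − 520·92 = 0 → C_y = 99246.7/251 = 395.405 ≈ 395.4 N.
ΣF_y = 0: A_y + 395.405 − 170·sin26° − 0.6·65 − 380 − 520 = 0 → A_y = 618.1 N.
ΣF_x = 0: A_x + 170·cos26° = 0 → A_x = -152.8 N.

A_x = -152.8 N, A_y = 618.1 N, C_y = 395.4 N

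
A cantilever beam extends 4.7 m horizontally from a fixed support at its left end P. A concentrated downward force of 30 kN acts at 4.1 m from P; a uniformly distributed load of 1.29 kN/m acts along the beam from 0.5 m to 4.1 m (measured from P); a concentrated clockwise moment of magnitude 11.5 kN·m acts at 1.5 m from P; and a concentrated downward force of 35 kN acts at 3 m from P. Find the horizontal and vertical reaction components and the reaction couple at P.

P_x = 0, P_y = 69.64 kN, M_P = 250.2 kN·m

Resultant of the distributed load: 1.29 × 3.6 = 4.644 kN at 2.3 m from P.
ΣF_x = 0: P_x = 0.
ΣF_y = 0: P_y − 30 − 1.29·3.6 − 35 = 0 → P_y = 69.64 kN.
ΣM about P: M_P − 30·4.1 − (1.29·3.6)·2.3 − 11.5 − 35·3 = 0 → M_P = 250.2 kN·m.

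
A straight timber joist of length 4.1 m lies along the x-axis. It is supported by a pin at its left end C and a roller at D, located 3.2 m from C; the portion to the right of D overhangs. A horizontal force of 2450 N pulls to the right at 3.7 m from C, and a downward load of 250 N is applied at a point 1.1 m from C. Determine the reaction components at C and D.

Moments about C: D_y·3.2 − 250·1.1 = 0 → D_y = 275/3.2 = 85.9375 ≈ 85.94 N.
ΣF_y = 0: C_y + 85.9375 − 250 = 0 → C_y = 164.1 N.
ΣF_x = 0: C_x + 2450 = 0 → C_x = -2450 N.

C_x = -2450 N, C_y = 164.1 N, D_y = 85.94 N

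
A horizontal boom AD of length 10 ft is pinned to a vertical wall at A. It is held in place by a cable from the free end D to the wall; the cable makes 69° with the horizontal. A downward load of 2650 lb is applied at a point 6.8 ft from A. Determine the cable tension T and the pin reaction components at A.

T = 1930 lb, A_x = 691.7 lb, A_y = 848.0 lb

ΣM about A: T·sin69°·10 − 2650·6.8 = 0 → T = 18020/(10·0.93358) = 1930.2 ≈ 1930 lb.
ΣF_x = 0: A_x − T·cos69° = 0 → A_x = 1930.2 × 0.358368 = 691.7 lb.
ΣF_y = 0: A_y + T·sin69° − 2650 = 0 → A_y = 2650 − 1930.2 × 0.93358 = 848.0 lb.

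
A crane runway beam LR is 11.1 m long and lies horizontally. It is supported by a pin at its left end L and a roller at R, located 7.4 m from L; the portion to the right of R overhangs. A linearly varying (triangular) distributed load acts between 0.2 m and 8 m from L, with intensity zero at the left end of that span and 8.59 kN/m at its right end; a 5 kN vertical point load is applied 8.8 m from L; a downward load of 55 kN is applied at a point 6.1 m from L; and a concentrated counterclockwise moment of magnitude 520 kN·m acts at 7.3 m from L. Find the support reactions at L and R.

Resultant of the triangular load: ½ × 8.59 × 7.8 = 33.501 kN, acting at 5.4 m from L (one-third of the span from the peak).
Taking moments about L: R_y·7.4 − (½·8.59·7.8)·5.4 − 5·8.8 − 55·6.1 + 520 = 0 → R_y = 40.4054/7.4 = 5.46019 ≈ 5.460 kN.
ΣF_y = 0: L_y + 5.46019 − ½·8.59·7.8 − 5 − 55 = 0 → L_y = 88.04 kN.
ΣF_x = 0: no horizontal applied forces, so L_x = 0.

L_x = 0, L_y = 88.04 kN, R_y = 5.460 kN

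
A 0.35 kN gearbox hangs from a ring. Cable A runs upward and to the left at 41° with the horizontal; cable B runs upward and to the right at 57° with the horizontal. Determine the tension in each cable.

T_A = 0.1925 kN, T_B = 0.2667 kN

ΣF_x = 0: −T_A·cos41° + T_B·cos57° = 0 → T_B = 1.38571·T_A.
ΣF_y = 0: T_A·sin41° + T_B·sin57° = 0.35.
Substitute: T_A·(0.656059 + 1.38571·0.838671) = 0.35 → T_A = 0.192497 ≈ 0.1925 kN.
Then T_B = 1.38571 × 0.192497 = 0.2667 kN.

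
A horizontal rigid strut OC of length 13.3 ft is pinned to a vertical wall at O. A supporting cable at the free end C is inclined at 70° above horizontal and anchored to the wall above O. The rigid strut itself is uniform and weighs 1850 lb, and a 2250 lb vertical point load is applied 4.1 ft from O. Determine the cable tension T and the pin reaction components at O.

ΣM about O: T·sin70°·13.3 − 1850·6.65 − 2250·4.1 = 0 → T = 21527.5/(13.3·0.939693) = 1722.49 ≈ 1722 lb.
ΣF_x = 0: O_x − T·cos70° = 0 → O_x = 1722.49 × 0.34202 = 589.1 lb.
ΣF_y = 0: O_y + T·sin70° − 1850 − 2250 = 0 → O_y = 4100 − 1722.49 × 0.939693 = 2481 lb.

T = 1722 lb, O_x = 589.1 lb, O_y = 2481 lb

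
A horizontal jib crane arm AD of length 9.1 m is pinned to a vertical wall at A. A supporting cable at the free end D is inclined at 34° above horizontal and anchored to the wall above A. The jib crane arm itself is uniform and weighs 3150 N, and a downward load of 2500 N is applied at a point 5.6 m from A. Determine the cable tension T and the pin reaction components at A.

ΣM about A: T·sin34°·9.1 − 3150·4.55 − 2500·5.6 = 0 → T = 28332.5/(9.1·0.559193) = 5567.78 ≈ 5568 N.
ΣF_x = 0: A_x − T·cos34° = 0 → A_x = 5567.78 × 0.829038 = 4616 N.
ΣF_y = 0: A_y + T·sin34° − 3150 − 2500 = 0 → A_y = 5650 − 5567.78 × 0.559193 = 2537 N.

T = 5568 N, A_x = 4616 N, A_y = 2537 N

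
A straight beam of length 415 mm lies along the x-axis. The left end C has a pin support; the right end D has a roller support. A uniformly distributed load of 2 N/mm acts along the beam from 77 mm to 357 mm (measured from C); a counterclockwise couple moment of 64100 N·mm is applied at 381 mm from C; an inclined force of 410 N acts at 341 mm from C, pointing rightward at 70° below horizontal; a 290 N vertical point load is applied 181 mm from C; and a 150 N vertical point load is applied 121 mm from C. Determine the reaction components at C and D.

Resultant of the distributed load: 2 × 280 = 560 N at 217 mm from C.
Taking moments about C: D_y·415 − (2·280)·217 + 64100 − 410·sin70°·341 − 290·181 − 150·121 = 0 → D_y = 259438/415 = 625.152 ≈ 625.2 N.
ΣF_y = 0: C_y + 625.152 − 2·280 − 410·sin70° − 290 − 150 = 0 → C_y = 760.1 N.
ΣF_x = 0: C_x + 410·cos70° = 0 → C_x = -140.2 N.

C_x = -140.2 N, C_y = 760.1 N, D_y = 625.2 N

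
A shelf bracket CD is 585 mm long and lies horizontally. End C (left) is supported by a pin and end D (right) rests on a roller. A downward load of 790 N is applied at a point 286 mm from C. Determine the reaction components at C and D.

Moments about C: D_y·585 − 790·286 = 0 → D_y = 225940/585 = 386.222 ≈ 386.2 N.
ΣF_y = 0: C_y + 386.222 − 790 = 0 → C_y = 403.8 N.
ΣF_x = 0: no horizontal applied forces, so C_x = 0.

C_x = 0, C_y = 403.8 N, D_y = 386.2 N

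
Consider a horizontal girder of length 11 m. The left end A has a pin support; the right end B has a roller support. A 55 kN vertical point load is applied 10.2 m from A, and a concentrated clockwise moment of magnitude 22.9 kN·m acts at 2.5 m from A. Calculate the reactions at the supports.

Moments about A: B_y·11 − 55·10.2 − 22.9 = 0 → B_y = 583.9/11 = 53.0818 ≈ 53.08 kN.
ΣF_y = 0: A_y + 53.0818 − 55 = 0 → A_y = 1.918 kN.
ΣF_x = 0: no horizontal applied forces, so A_x = 0.

A_x = 0, A_y = 1.918 kN, B_y = 53.08 kN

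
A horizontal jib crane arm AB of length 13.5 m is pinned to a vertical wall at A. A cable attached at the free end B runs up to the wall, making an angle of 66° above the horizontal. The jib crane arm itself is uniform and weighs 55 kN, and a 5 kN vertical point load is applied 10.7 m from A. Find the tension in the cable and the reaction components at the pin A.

T = 34.44 kN, A_x = 14.01 kN, A_y = 28.54 kN

ΣM about A: T·sin66°·13.5 − 55·6.75 − 5·10.7 = 0 → T = 424.75/(13.5·0.913545) = 34.4405 ≈ 34.44 kN.
ΣF_x = 0: A_x − T·cos66° = 0 → A_x = 34.4405 × 0.406737 = 14.01 kN.
ΣF_y = 0: A_y + T·sin66° − 55 − 5 = 0 → A_y = 60 − 34.4405 × 0.913545 = 28.54 kN.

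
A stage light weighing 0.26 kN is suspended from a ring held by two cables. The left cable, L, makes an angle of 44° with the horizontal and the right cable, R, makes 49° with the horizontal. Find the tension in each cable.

ΣF_x = 0: −T_L·cos44° + T_R·cos49° = 0 → T_R = 1.09646·T_L.
ΣF_y = 0: T_L·sin44° + T_R·sin49° = 0.26.
Substitute: T_L·(0.694658 + 1.09646·0.75471) = 0.26 → T_L = 0.170809 ≈ 0.1708 kN.
Then T_R = 1.09646 × 0.170809 = 0.1873 kN.

T_L = 0.1708 kN, T_R = 0.1873 kN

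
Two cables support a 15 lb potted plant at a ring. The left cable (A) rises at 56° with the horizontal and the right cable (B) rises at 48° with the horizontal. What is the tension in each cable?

T_A = 10.34 lb, T_B = 8.645 lb

ΣF_x = 0: −T_A·cos56° + T_B·cos48° = 0 → T_B = 0.835701·T_A.
ΣF_y = 0: T_A·sin56° + T_B·sin48° = 15.
Substitute: T_A·(0.829038 + 0.835701·0.743145) = 15 → T_A = 10.3442 ≈ 10.34 lb.
Then T_B = 0.835701 × 10.3442 = 8.645 lb.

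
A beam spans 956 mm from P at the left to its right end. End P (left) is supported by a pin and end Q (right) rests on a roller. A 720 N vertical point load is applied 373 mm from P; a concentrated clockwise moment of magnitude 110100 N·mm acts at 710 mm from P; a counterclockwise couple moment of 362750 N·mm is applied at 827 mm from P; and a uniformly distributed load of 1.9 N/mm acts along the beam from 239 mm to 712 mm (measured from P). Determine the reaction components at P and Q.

P_x = 0, P_y = 1155 N, Q_y = 463.6 N

Resultant of the distributed load: 1.9 × 473 = 898.7 N at 475.5 mm from P.
Moments about P: Q_y·956 − 720·373 − 110100 + 362750 − (1.9·473)·475.5 = 0 → Q_y = 443241.85/956 = 463.642 ≈ 463.6 N.
ΣF_y = 0: P_y + 463.642 − 720 − 1.9·473 = 0 → P_y = 1155 N.
ΣF_x = 0: no horizontal applied forces, so P_x = 0.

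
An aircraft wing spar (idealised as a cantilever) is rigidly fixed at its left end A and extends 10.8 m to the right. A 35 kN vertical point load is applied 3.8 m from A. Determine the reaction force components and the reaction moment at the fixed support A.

ΣF_x = 0: A_x = 0.
ΣF_y = 0: A_y − 35 = 0 → A_y = 35.00 kN.
ΣM about A: M_A − 35·3.8 = 0 → M_A = 133.0 kN·m.

A_x = 0, A_y = 35.00 kN, M_A = 133.0 kN·m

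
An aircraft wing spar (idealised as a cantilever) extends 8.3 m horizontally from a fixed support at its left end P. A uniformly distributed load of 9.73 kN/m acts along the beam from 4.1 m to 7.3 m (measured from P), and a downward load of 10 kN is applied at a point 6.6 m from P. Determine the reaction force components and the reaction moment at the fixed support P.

P_x = 0, P_y = 41.14 kN, M_P = 243.5 kN·m

Resultant of the distributed load: 9.73 × 3.2 = 31.136 kN at 5.7 m from P.
ΣF_x = 0: P_x = 0.
ΣF_y = 0: P_y − 9.73·3.2 − 10 = 0 → P_y = 41.14 kN.
ΣM about P: M_P − (9.73·3.2)·5.7 − 10·6.6 = 0 → M_P = 243.5 kN·m.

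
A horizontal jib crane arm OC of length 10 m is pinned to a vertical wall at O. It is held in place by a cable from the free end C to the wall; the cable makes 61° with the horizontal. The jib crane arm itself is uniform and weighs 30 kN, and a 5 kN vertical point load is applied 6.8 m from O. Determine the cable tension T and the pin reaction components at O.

ΣM about O: T·sin61°·10 − 30·5 − 5·6.8 = 0 → T = 184/(10·0.87462) = 21.0377 ≈ 21.04 kN.
ΣF_x = 0: O_x − T·cos61° = 0 → O_x = 21.0377 × 0.48481 = 10.20 kN.
ΣF_y = 0: O_y + T·sin61° − 30 − 5 = 0 → O_y = 35 − 21.0377 × 0.87462 = 16.60 kN.

T = 21.04 kN, O_x = 10.20 kN, O_y = 16.60 kN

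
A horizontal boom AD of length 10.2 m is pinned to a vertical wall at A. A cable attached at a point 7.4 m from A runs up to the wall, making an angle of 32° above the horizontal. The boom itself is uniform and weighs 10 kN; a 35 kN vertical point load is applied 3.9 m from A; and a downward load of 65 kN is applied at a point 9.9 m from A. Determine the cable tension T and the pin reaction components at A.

ΣM about A: T·sin32°·7.4 − 10·5.1 − 35·3.9 − 65·9.9 = 0 → T = 831/(7.4·0.529919) = 211.914 ≈ 211.9 kN.
ΣF_x = 0: A_x − T·cos32° = 0 → A_x = 211.914 × 0.848048 = 179.7 kN.
ΣF_y = 0: A_y + T·sin32° − 10 − 35 − 65 = 0 → A_y = 110 − 211.914 × 0.529919 = -2.297 kN.

T = 211.9 kN, A_x = 179.7 kN, A_y = -2.297 kN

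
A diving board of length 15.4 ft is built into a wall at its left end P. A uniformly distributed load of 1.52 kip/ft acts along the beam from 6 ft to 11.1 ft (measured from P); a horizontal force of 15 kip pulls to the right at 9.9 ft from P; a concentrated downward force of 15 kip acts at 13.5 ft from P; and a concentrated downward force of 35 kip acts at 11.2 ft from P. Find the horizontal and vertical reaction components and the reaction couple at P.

Resultant of the distributed load: 1.52 × 5.1 = 7.752 kip at 8.55 ft from P.
ΣF_x = 0: P_x + 15 = 0 → P_x = -15.00 kip.
ΣF_y = 0: P_y − 1.52·5.1 − 15 − 35 = 0 → P_y = 57.75 kip.
ΣM about P: M_P − (1.52·5.1)·8.55 − 15·13.5 − 35·11.2 = 0 → M_P = 660.8 kip·ft.

P_x = -15.00 kip, P_y = 57.75 kip, M_P = 660.8 kip·ft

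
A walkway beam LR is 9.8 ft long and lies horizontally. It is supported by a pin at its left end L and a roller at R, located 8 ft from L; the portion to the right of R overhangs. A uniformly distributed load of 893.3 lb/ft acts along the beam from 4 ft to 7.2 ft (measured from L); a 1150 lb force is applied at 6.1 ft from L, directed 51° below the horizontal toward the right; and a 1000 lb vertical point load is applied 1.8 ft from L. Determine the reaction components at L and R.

Resultant of the distributed load: 893.3 × 3.2 = 2858.56 lb at 5.6 ft from L.
Taking moments about L: R_y·8 − (893.3·3.2)·5.6 − 1150·sin51°·6.1 − 1000·1.8 = 0 → R_y = 23259.6/8 = 2907.45 ≈ 2907 lb.
ΣF_y = 0: L_y + 2907.45 − 893.3·3.2 − 1150·sin51° − 1000 = 0 → L_y = 1845 lb.
ΣF_x = 0: L_x + 1150·cos51° = 0 → L_x = -723.7 lb.

L_x = -723.7 lb, L_y = 1845 lb, R_y = 2907 lb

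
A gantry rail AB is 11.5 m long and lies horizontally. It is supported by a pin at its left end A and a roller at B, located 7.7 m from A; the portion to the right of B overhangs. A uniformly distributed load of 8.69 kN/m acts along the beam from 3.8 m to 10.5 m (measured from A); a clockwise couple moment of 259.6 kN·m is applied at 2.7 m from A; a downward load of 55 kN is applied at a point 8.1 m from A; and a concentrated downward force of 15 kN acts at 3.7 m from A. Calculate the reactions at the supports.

Resultant of the distributed load: 8.69 × 6.7 = 58.223 kN at 7.15 m from A.
ΣM about A: B_y·7.7 − (8.69·6.7)·7.15 − 259.6 − 55·8.1 − 15·3.7 = 0 → B_y = 1176.89445/7.7 = 152.843 ≈ 152.8 kN.
ΣF_y = 0: A_y + 152.843 − 8.69·6.7 − 55 − 15 = 0 → A_y = -24.62 kN.
ΣF_x = 0: no horizontal applied forces, so A_x = 0.

A_x = 0, A_y = -24.62 kN, B_y = 152.8 kN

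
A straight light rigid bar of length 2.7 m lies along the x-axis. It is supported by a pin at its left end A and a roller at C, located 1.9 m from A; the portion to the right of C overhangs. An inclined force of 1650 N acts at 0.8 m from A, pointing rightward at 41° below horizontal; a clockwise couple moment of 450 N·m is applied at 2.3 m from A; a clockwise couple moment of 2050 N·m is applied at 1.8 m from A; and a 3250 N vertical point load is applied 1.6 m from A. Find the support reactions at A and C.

Moments about A: C_y·1.9 − 1650·sin41°·0.8 − 450 − 2050 − 3250·1.6 = 0 → C_y = 8566/1.9 = 4508.42 ≈ 4508 N.
ΣF_y = 0: A_y + 4508.42 − 1650·sin41° − 3250 = 0 → A_y = -175.9 N.
ΣF_x = 0: A_x + 1650·cos41° = 0 → A_x = -1245 N.

A_x = -1245 N, A_y = -175.9 N, C_y = 4508 N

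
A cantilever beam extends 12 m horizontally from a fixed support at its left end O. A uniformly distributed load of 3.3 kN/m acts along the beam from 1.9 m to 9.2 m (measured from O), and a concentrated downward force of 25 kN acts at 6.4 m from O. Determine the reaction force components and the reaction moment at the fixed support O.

Resultant of the distributed load: 3.3 × 7.3 = 24.09 kN at 5.55 m from O.
ΣF_x = 0: O_x = 0.
ΣF_y = 0: O_y − 3.3·7.3 − 25 = 0 → O_y = 49.09 kN.
ΣM about O: M_O − (3.3·7.3)·5.55 − 25·6.4 = 0 → M_O = 293.7 kN·m.

O_x = 0, O_y = 49.09 kN, M_O = 293.7 kN·m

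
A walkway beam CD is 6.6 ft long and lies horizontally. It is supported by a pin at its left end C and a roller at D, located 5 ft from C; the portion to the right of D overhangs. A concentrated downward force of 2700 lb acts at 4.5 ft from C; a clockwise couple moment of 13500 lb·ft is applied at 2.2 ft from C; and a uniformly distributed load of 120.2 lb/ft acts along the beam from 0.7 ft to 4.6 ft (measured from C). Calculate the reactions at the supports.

C_x = 0, C_y = -2210 lb, D_y = 5378 lb

Resultant of the distributed load: 120.2 × 3.9 = 468.78 lb at 2.65 ft from C.
ΣM about C: D_y·5 − 2700·4.5 − 13500 − (120.2·3.9)·2.65 = 0 → D_y = 26892.267/5 = 5378.45 ≈ 5378 lb.
ΣF_y = 0: C_y + 5378.45 − 2700 − 120.2·3.9 = 0 → C_y = -2210 lb.
ΣF_x = 0: no horizontal applied forces, so C_x = 0.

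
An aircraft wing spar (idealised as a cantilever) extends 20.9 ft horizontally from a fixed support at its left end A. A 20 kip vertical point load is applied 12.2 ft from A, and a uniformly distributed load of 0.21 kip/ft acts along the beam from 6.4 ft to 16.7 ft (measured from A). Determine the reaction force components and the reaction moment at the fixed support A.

Resultant of the distributed load: 0.21 × 10.3 = 2.163 kip at 11.55 ft from A.
ΣF_x = 0: A_x = 0.
ΣF_y = 0: A_y − 20 − 0.21·10.3 = 0 → A_y = 22.16 kip.
ΣM about A: M_A − 20·12.2 − (0.21·10.3)·11.55 = 0 → M_A = 269.0 kip·ft.

A_x = 0, A_y = 22.16 kip, M_A = 269.0 kip·ft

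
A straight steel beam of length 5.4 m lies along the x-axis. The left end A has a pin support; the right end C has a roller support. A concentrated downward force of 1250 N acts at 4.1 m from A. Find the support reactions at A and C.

A_x = 0, A_y = 300.9 N, C_y = 949.1 N

Moments about A: C_y·5.4 − 1250·4.1 = 0 → C_y = 5125/5.4 = 949.074 ≈ 949.1 N.
ΣF_y = 0: A_y + 949.074 − 1250 = 0 → A_y = 300.9 N.
ΣF_x = 0: no horizontal applied forces, so A_x = 0.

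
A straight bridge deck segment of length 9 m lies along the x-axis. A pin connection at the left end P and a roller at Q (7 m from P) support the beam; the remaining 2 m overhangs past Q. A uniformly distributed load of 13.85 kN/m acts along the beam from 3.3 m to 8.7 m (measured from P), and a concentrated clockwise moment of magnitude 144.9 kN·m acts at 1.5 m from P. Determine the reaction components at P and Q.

P_x = 0, P_y = -10.02 kN, Q_y = 84.81 kN

Resultant of the distributed load: 13.85 × 5.4 = 74.79 kN at 6 m from P.
Taking moments about P: Q_y·7 − (13.85·5.4)·6 − 144.9 = 0 → Q_y = 593.64/7 = 84.8057 ≈ 84.81 kN.
ΣF_y = 0: P_y + 84.8057 − 13.85·5.4 = 0 → P_y = -10.02 kN.
ΣF_x = 0: no horizontal applied forces, so P_x = 0.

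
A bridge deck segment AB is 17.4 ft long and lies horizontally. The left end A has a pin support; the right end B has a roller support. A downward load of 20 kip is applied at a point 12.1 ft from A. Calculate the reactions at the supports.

A_x = 0, A_y = 6.092 kip, B_y = 13.91 kip

ΣM about A: B_y·17.4 − 20·12.1 = 0 → B_y = 242/17.4 = 13.908 ≈ 13.91 kip.
ΣF_y = 0: A_y + 13.908 − 20 = 0 → A_y = 6.092 kip.
ΣF_x = 0: no horizontal applied forces, so A_x = 0.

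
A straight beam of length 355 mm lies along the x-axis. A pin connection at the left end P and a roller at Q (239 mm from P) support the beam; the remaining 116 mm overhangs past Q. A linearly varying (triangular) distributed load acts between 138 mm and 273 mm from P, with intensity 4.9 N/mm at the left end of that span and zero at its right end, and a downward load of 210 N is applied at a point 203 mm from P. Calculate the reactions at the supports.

Resultant of the triangular load: ½ × 4.9 × 135 = 330.75 N, acting at 183 mm from P (one-third of the span from the peak).
Moments about P: Q_y·239 − (½·4.9·135)·183 − 210·203 = 0 → Q_y = 103157.25/239 = 431.62 ≈ 431.6 N.
ΣF_y = 0: P_y + 431.62 − ½·4.9·135 − 210 = 0 → P_y = 109.1 N.
ΣF_x = 0: no horizontal applied forces, so P_x = 0.

P_x = 0, P_y = 109.1 N, Q_y = 431.6 N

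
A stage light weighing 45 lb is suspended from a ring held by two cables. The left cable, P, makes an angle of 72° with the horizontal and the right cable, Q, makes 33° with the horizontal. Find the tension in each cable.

T_P = 39.07 lb, T_Q = 14.40 lb

ΣF_x = 0: −T_P·cos72° + T_Q·cos33° = 0 → T_Q = 0.368461·T_P.
ΣF_y = 0: T_P·sin72° + T_Q·sin33° = 45.
Substitute: T_P·(0.951057 + 0.368461·0.544639) = 45 → T_P = 39.0715 ≈ 39.07 lb.
Then T_Q = 0.368461 × 39.0715 = 14.40 lb.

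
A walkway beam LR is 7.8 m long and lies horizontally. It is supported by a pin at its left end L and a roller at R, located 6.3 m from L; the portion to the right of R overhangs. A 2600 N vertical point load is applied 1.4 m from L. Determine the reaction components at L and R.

L_x = 0, L_y = 2022 N, R_y = 577.8 N

Taking moments about L: R_y·6.3 − 2600·1.4 = 0 → R_y = 3640/6.3 = 577.778 ≈ 577.8 N.
ΣF_y = 0: L_y + 577.778 − 2600 = 0 → L_y = 2022 N.
ΣF_x = 0: no horizontal applied forces, so L_x = 0.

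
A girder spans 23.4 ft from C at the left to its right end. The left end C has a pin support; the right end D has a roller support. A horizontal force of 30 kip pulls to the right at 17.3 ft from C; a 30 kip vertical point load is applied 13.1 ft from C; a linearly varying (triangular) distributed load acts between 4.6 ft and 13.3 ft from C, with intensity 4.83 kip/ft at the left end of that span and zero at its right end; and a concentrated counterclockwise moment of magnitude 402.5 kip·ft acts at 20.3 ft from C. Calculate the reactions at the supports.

C_x = -30.00 kip, C_y = 44.68 kip, D_y = 6.328 kip

Resultant of the triangular load: ½ × 4.83 × 8.7 = 21.0105 kip, acting at 7.5 ft from C (one-third of the span from the peak).
Moments about C: D_y·23.4 − 30·13.1 − (½·4.83·8.7)·7.5 + 402.5 = 0 → D_y = 148.07875/23.4 = 6.32815 ≈ 6.328 kip.
ΣF_y = 0: C_y + 6.32815 − 30 − ½·4.83·8.7 = 0 → C_y = 44.68 kip.
ΣF_x = 0: C_x + 30 = 0 → C_x = -30.00 kip.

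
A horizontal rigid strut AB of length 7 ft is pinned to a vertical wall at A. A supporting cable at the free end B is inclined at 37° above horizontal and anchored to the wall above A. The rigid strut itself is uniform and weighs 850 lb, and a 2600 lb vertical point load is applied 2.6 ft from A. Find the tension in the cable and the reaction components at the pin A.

T = 2311 lb, A_x = 1846 lb, A_y = 2059 lb

ΣM about A: T·sin37°·7 − 850·3.5 − 2600·2.6 = 0 → T = 9735/(7·0.601815) = 2310.87 ≈ 2311 lb.
ΣF_x = 0: A_x − T·cos37° = 0 → A_x = 2310.87 × 0.798636 = 1846 lb.
ΣF_y = 0: A_y + T·sin37° − 850 − 2600 = 0 → A_y = 3450 − 2310.87 × 0.601815 = 2059 lb.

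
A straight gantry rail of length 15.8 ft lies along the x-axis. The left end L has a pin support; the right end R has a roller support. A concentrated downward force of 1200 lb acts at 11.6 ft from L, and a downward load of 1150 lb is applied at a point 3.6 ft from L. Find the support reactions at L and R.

Taking moments about L: R_y·15.8 − 1200·11.6 − 1150·3.6 = 0 → R_y = 18060/15.8 = 1143.04 ≈ 1143 lb.
ΣF_y = 0: L_y + 1143.04 − 1200 − 1150 = 0 → L_y = 1207 lb.
ΣF_x = 0: no horizontal applied forces, so L_x = 0.

L_x = 0, L_y = 1207 lb, R_y = 1143 lb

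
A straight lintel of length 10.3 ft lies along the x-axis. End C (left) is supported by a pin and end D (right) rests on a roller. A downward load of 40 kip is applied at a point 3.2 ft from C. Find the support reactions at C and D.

Moments about C: D_y·10.3 − 40·3.2 = 0 → D_y = 128/10.3 = 12.4272 ≈ 12.43 kip.
ΣF_y = 0: C_y + 12.4272 − 40 = 0 → C_y = 27.57 kip.
ΣF_x = 0: no horizontal applied forces, so C_x = 0.

C_x = 0, C_y = 27.57 kip, D_y = 12.43 kip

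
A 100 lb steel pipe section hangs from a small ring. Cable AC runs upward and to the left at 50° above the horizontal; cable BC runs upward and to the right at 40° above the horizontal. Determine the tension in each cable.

ΣF_x = 0: −T_AC·cos50° + T_BC·cos40° = 0 → T_BC = 0.8391·T_AC.
ΣF_y = 0: T_AC·sin50° + T_BC·sin40° = 100.
Substitute: T_AC·(0.766044 + 0.8391·0.642788) = 100 → T_AC = 76.6044 ≈ 76.60 lb.
Then T_BC = 0.8391 × 76.6044 = 64.28 lb.

T_AC = 76.60 lb, T_BC = 64.28 lb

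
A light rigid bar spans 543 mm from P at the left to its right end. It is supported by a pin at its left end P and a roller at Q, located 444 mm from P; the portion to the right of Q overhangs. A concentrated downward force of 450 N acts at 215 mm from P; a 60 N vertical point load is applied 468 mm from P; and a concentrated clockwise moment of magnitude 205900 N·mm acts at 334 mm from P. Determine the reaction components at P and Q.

P_x = 0, P_y = -234.9 N, Q_y = 744.9 N

Moments about P: Q_y·444 − 450·215 − 60·468 − 205900 = 0 → Q_y = 330730/444 = 744.887 ≈ 744.9 N.
ΣF_y = 0: P_y + 744.887 − 450 − 60 = 0 → P_y = -234.9 N.
ΣF_x = 0: no horizontal applied forces, so P_x = 0.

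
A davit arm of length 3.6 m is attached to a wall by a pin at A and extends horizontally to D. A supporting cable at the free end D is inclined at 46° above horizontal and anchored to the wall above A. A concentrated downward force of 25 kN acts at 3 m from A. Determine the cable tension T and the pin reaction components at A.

ΣM about A: T·sin46°·3.6 − 25·3 = 0 → T = 75/(3.6·0.71934) = 28.9617 ≈ 28.96 kN.
ΣF_x = 0: A_x − T·cos46° = 0 → A_x = 28.9617 × 0.694658 = 20.12 kN.
ΣF_y = 0: A_y + T·sin46° − 25 = 0 → A_y = 25 − 28.9617 × 0.71934 = 4.167 kN.

T = 28.96 kN, A_x = 20.12 kN, A_y = 4.167 kN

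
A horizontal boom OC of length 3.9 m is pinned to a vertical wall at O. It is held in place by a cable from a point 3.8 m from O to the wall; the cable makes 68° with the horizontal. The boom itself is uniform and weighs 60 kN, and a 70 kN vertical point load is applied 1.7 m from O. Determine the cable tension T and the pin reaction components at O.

T = 66.98 kN, O_x = 25.09 kN, O_y = 67.89 kN

ΣM about O: T·sin68°·3.8 − 60·1.95 − 70·1.7 = 0 → T = 236/(3.8·0.927184) = 66.9827 ≈ 66.98 kN.
ΣF_x = 0: O_x − T·cos68° = 0 → O_x = 66.9827 × 0.374607 = 25.09 kN.
ΣF_y = 0: O_y + T·sin68° − 60 − 70 = 0 → O_y = 130 − 66.9827 × 0.927184 = 67.89 kN.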